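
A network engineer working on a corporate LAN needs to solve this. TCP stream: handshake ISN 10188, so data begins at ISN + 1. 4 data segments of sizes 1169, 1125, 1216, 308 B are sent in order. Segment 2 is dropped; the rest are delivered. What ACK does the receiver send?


SYN uses sequence number 10188; first data byte = ISN + 1 = 10189.
Segment 1: SEQ = 10189, len = 1169 B, covers [10189, 11357]
Segment 2: SEQ = 11358, len = 1125 B, covers [11358, 12482] [LOST]
Segment 3: SEQ = 12483, len = 1216 B, covers [12483, 13698]
Segment 4: SEQ = 13699, len = 308 B, covers [13699, 14006]
In-order data received: bytes [10189, 11357] (segments 1..1).
Segment 2 missing -> gap begins at byte 11358; later segments buffered out of order.
Cumulative ACK = next expected in-order byte = 10189 + 1169 = 11358

11358


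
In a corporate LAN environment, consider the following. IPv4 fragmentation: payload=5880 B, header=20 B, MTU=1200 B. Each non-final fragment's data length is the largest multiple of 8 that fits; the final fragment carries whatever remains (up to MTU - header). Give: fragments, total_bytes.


Max data per non-final fragment = floor((MTU - header)/8)*8 = floor((1200 - 20)/8)*8 = floor(1180/8)*8 = 1176 B
Final fragment needs no 8-byte alignment: it can carry up to MTU - header = 1180 B
Non-final fragments needed = ceil((payload - 1180) / 1176) = ceil(4700/1176) = ceil(3.9966) = 4
Number of fragments = 4 + 1 = 5
Fragment sizes (data): 4 * 1176 B + 1176 B (last, 1176 <= 1180 OK)
Total bytes sent = payload + n_frags * header = 5880 + 5*20 = 5880 + 100 = 5980 B

5, 5980


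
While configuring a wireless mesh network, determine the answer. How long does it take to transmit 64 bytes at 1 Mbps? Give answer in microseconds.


Given: packet = 64 bytes, bandwidth = 1 Mbps
Packet in bits = 64 * 8 = 512 bits
Bandwidth = 1 * 10^6 = 1000000 bps
Time = 512 / 1000000 seconds
Time in us = 512 * 10^6 / 1000000 = 512

512


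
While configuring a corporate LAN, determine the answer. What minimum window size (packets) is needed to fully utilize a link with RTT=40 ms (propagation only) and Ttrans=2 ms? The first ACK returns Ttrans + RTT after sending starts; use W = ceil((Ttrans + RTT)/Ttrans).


Given: Ttrans = 2 ms, RTT = 40 ms (= 2 * Tprop, Tprop = 20 ms)
Time until first ACK returns = Ttrans + RTT = 2 + 40 = 42 ms
Need W * Ttrans >= Ttrans + RTT  ->  W >= (Ttrans + RTT) / Ttrans
(Ttrans + RTT) / Ttrans = 42 / 2 = 21
W_min = ceil(21) = 21

21


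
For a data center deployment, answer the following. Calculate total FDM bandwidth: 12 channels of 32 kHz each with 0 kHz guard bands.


Given: 12 channels, 32 kHz each, guard = 0 kHz
Channel bandwidth = 12 * 32 = 384 kHz
Guard bands = 11 gaps * 0 kHz = 0 kHz
Total = 384 + 0 = 384 kHz

384


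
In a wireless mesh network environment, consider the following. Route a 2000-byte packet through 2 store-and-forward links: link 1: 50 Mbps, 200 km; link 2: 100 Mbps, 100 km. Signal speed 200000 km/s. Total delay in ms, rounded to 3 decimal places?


Packet = 2000 bytes = 16000 bits. Store-and-forward: sum (t_trans + t_prop) per link.
Link 1: t_trans = 16000/(50*10^6) s = 0.3200 ms; t_prop = 200/200000 s = 1.0000 ms; subtotal = 1.3200 ms
Link 2: t_trans = 16000/(100*10^6) s = 0.1600 ms; t_prop = 100/200000 s = 0.5000 ms; subtotal = 0.6600 ms
End-to-end = 1.3200 + 0.6600 = 1.9800 ms -> 1.980 ms (3 dp)

1.980


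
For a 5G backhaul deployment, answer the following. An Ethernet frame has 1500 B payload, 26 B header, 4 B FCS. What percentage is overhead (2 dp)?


Given: payload = 1500 B, header = 26 B, trailer = 4 B
Overhead bytes = header + trailer = 26 + 4 = 30
Total frame = payload + overhead = 1500 + 30 = 1530
Overhead % = 30 / 1530 * 100 = 1.9608% -> 1.96% (2 dp)

1.96


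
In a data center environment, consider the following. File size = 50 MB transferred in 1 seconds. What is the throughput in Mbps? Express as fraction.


Given: file = 50 MB, time = 1 s
File in Mb = 50 * 8 = 400 Mb
Throughput = 400 / 1 Mbps
Throughput = 400 Mbps

400


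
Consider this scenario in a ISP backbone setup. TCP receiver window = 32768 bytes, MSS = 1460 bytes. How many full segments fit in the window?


Given: RWND = 32768 bytes, MSS = 1460 bytes
Full segments = floor(RWND / MSS)
Full segments = floor(32768 / 1460)
Full segments = floor(22.4438) = 22

22


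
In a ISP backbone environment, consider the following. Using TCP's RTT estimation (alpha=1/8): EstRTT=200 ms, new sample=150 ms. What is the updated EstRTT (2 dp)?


Given: EstRTT = 200 ms, SampleRTT = 150 ms, alpha = 1/8
New EstRTT = (1 - alpha) * EstRTT + alpha * SampleRTT
(7/8) * 200 = 175
(1/8) * 150 = 18.75
New EstRTT = 175 + 18.75 = 193.75 ms -> 193.75 ms (2 dp)

193.75


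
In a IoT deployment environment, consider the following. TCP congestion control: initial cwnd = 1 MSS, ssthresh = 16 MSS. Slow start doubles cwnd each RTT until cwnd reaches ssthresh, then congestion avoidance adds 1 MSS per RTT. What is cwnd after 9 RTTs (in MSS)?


RTT 0: cwnd = 1 MSS (initial)
RTT 1: cwnd = 2 MSS (slow start, doubled)
RTT 2: cwnd = 4 MSS (slow start, doubled)
RTT 3: cwnd = 8 MSS (slow start, doubled)
RTT 4: cwnd = 16 MSS (slow start, doubled)
RTT 5: cwnd = 17 MSS (congestion avoidance, +1)
RTT 6: cwnd = 18 MSS (congestion avoidance, +1)
RTT 7: cwnd = 19 MSS (congestion avoidance, +1)
RTT 8: cwnd = 20 MSS (congestion avoidance, +1)
RTT 9: cwnd = 21 MSS (congestion avoidance, +1)

21


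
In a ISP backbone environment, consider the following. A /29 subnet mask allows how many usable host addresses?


Given: subnet mask /29
Host bits = 32 - 29 = 3
Total addresses = 2^3 = 8
Usable hosts = 8 - 2 (network + broadcast) = 6

6


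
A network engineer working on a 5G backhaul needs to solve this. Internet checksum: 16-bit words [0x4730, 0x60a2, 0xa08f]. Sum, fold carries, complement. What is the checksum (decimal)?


Given words: [0x4730, 0x60a2, 0xa08f]
Step 1: Sum all words
Raw sum = 18224 + 24738 + 41103 = 84065
Step 2: Fold carry: (18529 + 1) = 18530
One's complement = ~18530 & 0xFFFF = 47005

47005


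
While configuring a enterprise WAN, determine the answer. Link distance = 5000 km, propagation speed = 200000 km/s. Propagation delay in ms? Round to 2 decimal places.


Given: distance = 5000 km, speed = 200000 km/s
Delay = distance / speed = 5000 / 200000 seconds
Delay in ms = 5000 * 1000 / 200000
Delay = 25.0000 ms
Rounded to 2 dp = 25.00 ms

25.00


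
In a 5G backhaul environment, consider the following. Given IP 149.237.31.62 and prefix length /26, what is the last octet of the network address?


Given: IP = 149.237.31.62, prefix = /26
Subnet mask = 255.255.255.192
Last octet of IP: 62
Last octet of mask: 192
Network last octet = 62 AND 192 = 0

0


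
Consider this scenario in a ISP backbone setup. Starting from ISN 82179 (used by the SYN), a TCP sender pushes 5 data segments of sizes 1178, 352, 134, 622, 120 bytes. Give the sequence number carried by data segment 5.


The SYN occupies sequence number ISN = 82179, so the first data byte is ISN + 1 = 82180.
SEQ of data segment i = (ISN + 1) + sum of payload sizes of segments 1..i-1.
Segment 1: SEQ = 82180, payload = 1178 bytes
Segment 2: SEQ = 83358, payload = 352 bytes
Segment 3: SEQ = 83710, payload = 134 bytes
Segment 4: SEQ = 83844, payload = 622 bytes
Segment 5: SEQ = 84466, payload = 120 bytes
SEQ of segment 5 = 82180 + 1178 + 352 + 134 + 622 = 84466

84466


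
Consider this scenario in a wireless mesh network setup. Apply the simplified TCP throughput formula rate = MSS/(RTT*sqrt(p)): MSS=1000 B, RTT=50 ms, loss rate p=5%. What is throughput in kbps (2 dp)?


Given: MSS = 1000 bytes, RTT = 50 ms, loss = 5%
RTT in seconds = 50 / 1000 = 0.05
Loss rate = 5% = 0.05
sqrt(loss) = sqrt(0.05) = 0.223606797750
Throughput (bytes/s) = 1000 / (0.05 * 0.223606797750) = 89442.7191
Throughput (kbps) = 89442.7191 * 8 / 1000 = 715.541753 -> 715.54 kbps (2 dp)

715.54


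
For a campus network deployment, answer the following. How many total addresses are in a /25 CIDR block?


Given: CIDR prefix /25
Host bits = 32 - 25 = 7
Total addresses = 2^7 = 128

128


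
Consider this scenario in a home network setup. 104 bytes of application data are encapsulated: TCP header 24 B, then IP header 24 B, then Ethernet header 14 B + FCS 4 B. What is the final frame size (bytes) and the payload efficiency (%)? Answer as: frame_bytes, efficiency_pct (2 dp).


TCP segment = 104 + 24 = 128 B
IP packet = 128 + 24 = 152 B
Ethernet frame = 152 + 14 + 4 = 170 B
Efficiency = app / frame = 104 / 170 = 0.611765 = 61.1765% -> 61.18% (2 dp)

170, 61.18


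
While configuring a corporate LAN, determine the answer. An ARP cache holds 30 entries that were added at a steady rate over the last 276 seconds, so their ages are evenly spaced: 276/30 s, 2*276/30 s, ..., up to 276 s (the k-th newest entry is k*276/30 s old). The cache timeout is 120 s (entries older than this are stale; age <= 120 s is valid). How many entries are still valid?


Ages are k * 276/30 s for k = 1..30 (spacing = 9.2000 s).
Entry k is valid iff k * 276/30 <= 120 iff k <= 30 * 120 / 276 = 13.0435
n_valid = floor(13.0435) = 13
(n_stale = 30 - 13 = 17)

13


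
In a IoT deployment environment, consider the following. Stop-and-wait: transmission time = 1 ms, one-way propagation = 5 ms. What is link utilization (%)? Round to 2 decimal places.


Given: Ttrans = 1 ms, Tprop = 5 ms
RTT = 2 * Tprop = 2 * 5 = 10 ms
U = Ttrans / (Ttrans + RTT)
U = 1 / (1 + 10)
U = 1 / 11 = 0.090909
U% = 9.09%

9.09


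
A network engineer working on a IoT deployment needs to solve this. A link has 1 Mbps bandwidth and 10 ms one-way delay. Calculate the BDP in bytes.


Given: bandwidth = 1 Mbps, delay = 10 ms
BDP in bits = 1 * 10^6 * 10 / 1000
BDP in bits = 10000
BDP in bytes = 10000 / 8 = 1250

1250


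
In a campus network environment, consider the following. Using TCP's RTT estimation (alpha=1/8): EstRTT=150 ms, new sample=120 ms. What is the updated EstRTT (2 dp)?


Given: EstRTT = 150 ms, SampleRTT = 120 ms, alpha = 1/8
New EstRTT = (1 - alpha) * EstRTT + alpha * SampleRTT
(7/8) * 150 = 131.25
(1/8) * 120 = 15
New EstRTT = 131.25 + 15 = 146.25 ms -> 146.25 ms (2 dp)

146.25


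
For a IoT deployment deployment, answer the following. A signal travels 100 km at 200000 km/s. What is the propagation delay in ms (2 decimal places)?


Given: distance = 100 km, speed = 200000 km/s
Delay = distance / speed = 100 / 200000 seconds
Delay in ms = 100 * 1000 / 200000
Delay = 0.5000 ms
Rounded to 2 dp = 0.50 ms

0.50


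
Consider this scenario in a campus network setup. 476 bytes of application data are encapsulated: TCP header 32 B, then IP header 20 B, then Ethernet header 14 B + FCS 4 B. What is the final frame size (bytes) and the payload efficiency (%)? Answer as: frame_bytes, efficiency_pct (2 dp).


TCP segment = 476 + 32 = 508 B
IP packet = 508 + 20 = 528 B
Ethernet frame = 528 + 14 + 4 = 546 B
Efficiency = app / frame = 476 / 546 = 0.871795 = 87.1795% -> 87.18% (2 dp)

546, 87.18


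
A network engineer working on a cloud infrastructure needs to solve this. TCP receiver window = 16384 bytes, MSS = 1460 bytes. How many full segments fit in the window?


Given: RWND = 16384 bytes, MSS = 1460 bytes
Full segments = floor(RWND / MSS)
Full segments = floor(16384 / 1460)
Full segments = floor(11.2219) = 11

11


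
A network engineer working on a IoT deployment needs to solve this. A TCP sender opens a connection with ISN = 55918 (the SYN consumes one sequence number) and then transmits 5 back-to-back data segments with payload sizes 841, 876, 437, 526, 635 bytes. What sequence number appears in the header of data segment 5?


The SYN occupies sequence number ISN = 55918, so the first data byte is ISN + 1 = 55919.
SEQ of data segment i = (ISN + 1) + sum of payload sizes of segments 1..i-1.
Segment 1: SEQ = 55919, payload = 841 bytes
Segment 2: SEQ = 56760, payload = 876 bytes
Segment 3: SEQ = 57636, payload = 437 bytes
Segment 4: SEQ = 58073, payload = 526 bytes
Segment 5: SEQ = 58599, payload = 635 bytes
SEQ of segment 5 = 55919 + 841 + 876 + 437 + 526 = 58599

58599


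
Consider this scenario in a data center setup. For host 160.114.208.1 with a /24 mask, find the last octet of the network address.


Given: IP = 160.114.208.1, prefix = /24
Subnet mask = 255.255.255.0
Last octet of IP: 1
Last octet of mask: 0
Network last octet = 1 AND 0 = 0

0


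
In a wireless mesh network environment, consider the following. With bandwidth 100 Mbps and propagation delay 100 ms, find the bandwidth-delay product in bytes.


Given: bandwidth = 100 Mbps, delay = 100 ms
BDP in bits = 100 * 10^6 * 100 / 1000
BDP in bits = 10000000
BDP in bytes = 10000000 / 8 = 1250000

1250000


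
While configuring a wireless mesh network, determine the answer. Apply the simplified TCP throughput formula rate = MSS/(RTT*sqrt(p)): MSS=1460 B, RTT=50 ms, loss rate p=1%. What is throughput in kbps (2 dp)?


Given: MSS = 1460 bytes, RTT = 50 ms, loss = 1%
RTT in seconds = 50 / 1000 = 0.05
Loss rate = 1% = 0.01
sqrt(loss) = sqrt(0.01) = 0.1
Throughput (bytes/s) = 1460 / (0.05 * 0.1) = 292000.0000
Throughput (kbps) = 292000.0000 * 8 / 1000 = 2336.000000 -> 2336.00 kbps (2 dp)

2336.00


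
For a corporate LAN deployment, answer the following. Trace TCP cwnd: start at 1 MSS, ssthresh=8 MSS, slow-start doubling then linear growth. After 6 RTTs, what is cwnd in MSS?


RTT 0: cwnd = 1 MSS (initial)
RTT 1: cwnd = 2 MSS (slow start, doubled)
RTT 2: cwnd = 4 MSS (slow start, doubled)
RTT 3: cwnd = 8 MSS (slow start, doubled)
RTT 4: cwnd = 9 MSS (congestion avoidance, +1)
RTT 5: cwnd = 10 MSS (congestion avoidance, +1)
RTT 6: cwnd = 11 MSS (congestion avoidance, +1)

11


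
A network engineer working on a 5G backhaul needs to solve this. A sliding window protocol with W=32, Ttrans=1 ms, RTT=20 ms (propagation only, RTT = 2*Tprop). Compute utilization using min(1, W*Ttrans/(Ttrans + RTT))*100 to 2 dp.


Given: W = 32, Ttrans = 1 ms, RTT = 20 ms (= 2 * Tprop, Tprop = 10 ms)
Cycle time = Ttrans + RTT = 1 + 20 = 21 ms (first packet sent until its ACK returns)
W * Ttrans = 32 * 1 = 32 ms of sending per cycle
W * Ttrans / (Ttrans + RTT) = 32 / 21 = 1.523810
U = min(1, 1.523810) = 1.000000
U% = 100.00%

100.00


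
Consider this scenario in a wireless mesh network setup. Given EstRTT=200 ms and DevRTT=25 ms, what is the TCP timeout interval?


Given: EstRTT = 200 ms, DevRTT = 25 ms
Timeout = EstRTT + 4 * DevRTT
4 * DevRTT = 4 * 25 = 100
Timeout = 200 + 100 = 300 ms

300


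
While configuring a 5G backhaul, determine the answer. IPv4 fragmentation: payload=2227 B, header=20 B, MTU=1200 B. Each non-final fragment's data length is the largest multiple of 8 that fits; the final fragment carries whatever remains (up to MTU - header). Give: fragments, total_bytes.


Max data per non-final fragment = floor((MTU - header)/8)*8 = floor((1200 - 20)/8)*8 = floor(1180/8)*8 = 1176 B
Final fragment needs no 8-byte alignment: it can carry up to MTU - header = 1180 B
Non-final fragments needed = ceil((payload - 1180) / 1176) = ceil(1047/1176) = ceil(0.8903) = 1
Number of fragments = 1 + 1 = 2
Fragment sizes (data): 1 * 1176 B + 1051 B (last, 1051 <= 1180 OK)
Total bytes sent = payload + n_frags * header = 2227 + 2*20 = 2227 + 40 = 2267 B

2, 2267


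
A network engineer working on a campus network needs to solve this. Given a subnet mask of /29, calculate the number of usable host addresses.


Given: subnet mask /29
Host bits = 32 - 29 = 3
Total addresses = 2^3 = 8
Usable hosts = 8 - 2 (network + broadcast) = 6

6


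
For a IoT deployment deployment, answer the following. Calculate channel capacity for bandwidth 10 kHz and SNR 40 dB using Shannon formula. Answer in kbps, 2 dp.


Given: B = 10 kHz, SNR = 40 dB
SNR linear = 10^(40/10) = 10000
1 + SNR = 10001
log2(10001) = 13.2878566418
C = 10 * 1000 * 13.2878566418 = 132878.5664 bps
C = 132.878566 kbps -> 132.88 kbps (2 dp)

132.88


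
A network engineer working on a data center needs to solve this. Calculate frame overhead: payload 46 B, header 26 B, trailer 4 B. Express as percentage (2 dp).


Given: payload = 46 B, header = 26 B, trailer = 4 B
Overhead bytes = header + trailer = 26 + 4 = 30
Total frame = payload + overhead = 46 + 30 = 76
Overhead % = 30 / 76 * 100 = 39.4737% -> 39.47% (2 dp)

39.47


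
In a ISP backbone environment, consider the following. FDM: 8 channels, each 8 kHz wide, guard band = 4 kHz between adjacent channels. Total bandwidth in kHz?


Given: 8 channels, 8 kHz each, guard = 4 kHz
Channel bandwidth = 8 * 8 = 64 kHz
Guard bands = 7 gaps * 4 kHz = 28 kHz
Total = 64 + 28 = 92 kHz

92


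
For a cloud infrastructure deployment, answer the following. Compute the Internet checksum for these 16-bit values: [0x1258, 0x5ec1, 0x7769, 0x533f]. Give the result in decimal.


Given words: [0x1258, 0x5ec1, 0x7769, 0x533f]
Step 1: Sum all words
Raw sum = 4696 + 24257 + 30569 + 21311 = 80833
Step 2: Fold carry: (15297 + 1) = 15298
One's complement = ~15298 & 0xFFFF = 50237

50237


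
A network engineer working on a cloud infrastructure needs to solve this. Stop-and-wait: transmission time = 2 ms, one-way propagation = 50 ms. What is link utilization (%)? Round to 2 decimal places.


Given: Ttrans = 2 ms, Tprop = 50 ms
RTT = 2 * Tprop = 2 * 50 = 100 ms
U = Ttrans / (Ttrans + RTT)
U = 2 / (2 + 100)
U = 2 / 102 = 0.019608
U% = 1.96%

1.96


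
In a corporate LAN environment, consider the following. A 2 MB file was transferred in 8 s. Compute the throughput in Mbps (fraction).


Given: file = 2 MB, time = 8 s
File in Mb = 2 * 8 = 16 Mb
Throughput = 16 / 8 Mbps
Throughput = 2 Mbps

2


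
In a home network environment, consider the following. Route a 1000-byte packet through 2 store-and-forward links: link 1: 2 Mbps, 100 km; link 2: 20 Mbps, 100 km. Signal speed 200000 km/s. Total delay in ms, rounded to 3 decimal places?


Packet = 1000 bytes = 8000 bits. Store-and-forward: sum (t_trans + t_prop) per link.
Link 1: t_trans = 8000/(2*10^6) s = 4.0000 ms; t_prop = 100/200000 s = 0.5000 ms; subtotal = 4.5000 ms
Link 2: t_trans = 8000/(20*10^6) s = 0.4000 ms; t_prop = 100/200000 s = 0.5000 ms; subtotal = 0.9000 ms
End-to-end = 4.5000 + 0.9000 = 5.4000 ms -> 5.400 ms (3 dp)

5.400


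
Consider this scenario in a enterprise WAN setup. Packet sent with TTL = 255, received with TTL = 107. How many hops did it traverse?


Given: initial TTL = 255, received TTL = 107
Hops = initial TTL - received TTL
Hops = 255 - 107 = 148

148


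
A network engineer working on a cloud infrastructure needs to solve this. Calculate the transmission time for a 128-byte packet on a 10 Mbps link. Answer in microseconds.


Given: packet = 128 bytes, bandwidth = 10 Mbps
Packet in bits = 128 * 8 = 1024 bits
Bandwidth = 10 * 10^6 = 10000000 bps
Time = 1024 / 10000000 seconds
Time in us = 1024 * 10^6 / 10000000 = 102.4

102.4


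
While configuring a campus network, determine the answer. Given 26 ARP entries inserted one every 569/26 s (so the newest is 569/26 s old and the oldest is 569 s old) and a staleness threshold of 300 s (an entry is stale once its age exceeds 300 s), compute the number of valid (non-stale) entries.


Ages are k * 569/26 s for k = 1..26 (spacing = 21.8846 s).
Entry k is valid iff k * 569/26 <= 300 iff k <= 26 * 300 / 569 = 13.7083
n_valid = floor(13.7083) = 13
(n_stale = 26 - 13 = 13)

13


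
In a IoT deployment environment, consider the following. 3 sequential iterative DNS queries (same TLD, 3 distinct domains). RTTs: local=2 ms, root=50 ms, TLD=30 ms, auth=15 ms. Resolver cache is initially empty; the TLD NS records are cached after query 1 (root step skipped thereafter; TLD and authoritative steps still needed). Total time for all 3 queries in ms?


Lookup 1 (cold cache): local + root + TLD + auth = 2 + 50 + 30 + 15 = 97 ms
Lookups 2..3 (TLD NS cached -> skip root; new domain -> still ask TLD and auth): local + TLD + auth = 2 + 30 + 15 = 47 ms each
Remaining 2 lookups: 2 * 47 = 94 ms
Total = 97 + 94 = 191 ms

191


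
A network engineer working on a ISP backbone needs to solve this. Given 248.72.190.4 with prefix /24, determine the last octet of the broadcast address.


Given: IP = 248.72.190.4, prefix = /24
Host bits = 32 - 24 = 8
Network last octet = 4 AND mask = 0
Host part size = 2^8 - 1 = 255
Broadcast last octet = 0 OR 255 = 255

255


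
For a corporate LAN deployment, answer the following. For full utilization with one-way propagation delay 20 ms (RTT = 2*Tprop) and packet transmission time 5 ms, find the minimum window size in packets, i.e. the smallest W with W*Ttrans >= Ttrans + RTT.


Given: Ttrans = 5 ms, RTT = 40 ms (= 2 * Tprop, Tprop = 20 ms)
Time until first ACK returns = Ttrans + RTT = 5 + 40 = 45 ms
Need W * Ttrans >= Ttrans + RTT  ->  W >= (Ttrans + RTT) / Ttrans
(Ttrans + RTT) / Ttrans = 45 / 5 = 9
W_min = ceil(9) = 9

9


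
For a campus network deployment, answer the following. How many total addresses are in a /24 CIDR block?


Given: CIDR prefix /24
Host bits = 32 - 24 = 8
Total addresses = 2^8 = 256

256


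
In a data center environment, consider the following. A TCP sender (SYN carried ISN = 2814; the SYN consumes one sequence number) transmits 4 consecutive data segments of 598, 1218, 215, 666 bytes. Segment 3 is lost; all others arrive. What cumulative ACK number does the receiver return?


SYN uses sequence number 2814; first data byte = ISN + 1 = 2815.
Segment 1: SEQ = 2815, len = 598 B, covers [2815, 3412]
Segment 2: SEQ = 3413, len = 1218 B, covers [3413, 4630]
Segment 3: SEQ = 4631, len = 215 B, covers [4631, 4845] [LOST]
Segment 4: SEQ = 4846, len = 666 B, covers [4846, 5511]
In-order data received: bytes [2815, 4630] (segments 1..2).
Segment 3 missing -> gap begins at byte 4631; later segments buffered out of order.
Cumulative ACK = next expected in-order byte = 2815 + 598 + 1218 = 4631

4631


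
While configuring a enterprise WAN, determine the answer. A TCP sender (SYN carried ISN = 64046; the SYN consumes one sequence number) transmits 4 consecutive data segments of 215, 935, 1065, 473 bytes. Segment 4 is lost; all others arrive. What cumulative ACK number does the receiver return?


SYN uses sequence number 64046; first data byte = ISN + 1 = 64047.
Segment 1: SEQ = 64047, len = 215 B, covers [64047, 64261]
Segment 2: SEQ = 64262, len = 935 B, covers [64262, 65196]
Segment 3: SEQ = 65197, len = 1065 B, covers [65197, 66261]
Segment 4: SEQ = 66262, len = 473 B, covers [66262, 66734] [LOST]
In-order data received: bytes [64047, 66261] (segments 1..3).
Segment 4 missing -> gap begins at byte 66262.
Cumulative ACK = next expected in-order byte = 64047 + 215 + 935 + 1065 = 66262

66262


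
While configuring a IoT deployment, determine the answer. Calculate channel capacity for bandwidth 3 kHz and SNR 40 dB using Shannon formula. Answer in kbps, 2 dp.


Given: B = 3 kHz, SNR = 40 dB
SNR linear = 10^(40/10) = 10000
1 + SNR = 10001
log2(10001) = 13.2878566418
C = 3 * 1000 * 13.2878566418 = 39863.5699 bps
C = 39.863570 kbps -> 39.86 kbps (2 dp)

39.86


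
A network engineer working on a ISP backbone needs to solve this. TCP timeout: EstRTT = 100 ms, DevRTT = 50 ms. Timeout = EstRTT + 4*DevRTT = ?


Given: EstRTT = 100 ms, DevRTT = 50 ms
Timeout = EstRTT + 4 * DevRTT
4 * DevRTT = 4 * 50 = 200
Timeout = 100 + 200 = 300 ms

300


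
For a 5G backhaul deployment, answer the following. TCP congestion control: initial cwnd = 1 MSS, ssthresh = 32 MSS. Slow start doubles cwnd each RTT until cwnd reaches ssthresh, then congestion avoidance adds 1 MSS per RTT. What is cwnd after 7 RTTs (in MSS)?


RTT 0: cwnd = 1 MSS (initial)
RTT 1: cwnd = 2 MSS (slow start, doubled)
RTT 2: cwnd = 4 MSS (slow start, doubled)
RTT 3: cwnd = 8 MSS (slow start, doubled)
RTT 4: cwnd = 16 MSS (slow start, doubled)
RTT 5: cwnd = 32 MSS (slow start, doubled)
RTT 6: cwnd = 33 MSS (congestion avoidance, +1)
RTT 7: cwnd = 34 MSS (congestion avoidance, +1)

34


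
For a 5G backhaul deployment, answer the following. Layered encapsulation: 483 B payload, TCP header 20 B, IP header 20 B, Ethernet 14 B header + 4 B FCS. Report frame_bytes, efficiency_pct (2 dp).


TCP segment = 483 + 20 = 503 B
IP packet = 503 + 20 = 523 B
Ethernet frame = 523 + 14 + 4 = 541 B
Efficiency = app / frame = 483 / 541 = 0.892791 = 89.2791% -> 89.28% (2 dp)

541, 89.28


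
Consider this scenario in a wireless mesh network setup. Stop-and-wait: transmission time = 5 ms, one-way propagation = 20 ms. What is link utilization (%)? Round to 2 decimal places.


Given: Ttrans = 5 ms, Tprop = 20 ms
RTT = 2 * Tprop = 2 * 20 = 40 ms
U = Ttrans / (Ttrans + RTT)
U = 5 / (5 + 40)
U = 5 / 45 = 0.111111
U% = 11.11%

11.11


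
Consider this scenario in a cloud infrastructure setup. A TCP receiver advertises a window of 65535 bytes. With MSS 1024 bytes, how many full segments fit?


Given: RWND = 65535 bytes, MSS = 1024 bytes
Full segments = floor(RWND / MSS)
Full segments = floor(65535 / 1024)
Full segments = floor(63.999) = 63

63


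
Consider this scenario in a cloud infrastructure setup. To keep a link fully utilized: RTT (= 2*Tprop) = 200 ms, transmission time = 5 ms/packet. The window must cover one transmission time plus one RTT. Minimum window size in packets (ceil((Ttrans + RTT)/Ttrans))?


Given: Ttrans = 5 ms, RTT = 200 ms (= 2 * Tprop, Tprop = 100 ms)
Time until first ACK returns = Ttrans + RTT = 5 + 200 = 205 ms
Need W * Ttrans >= Ttrans + RTT  ->  W >= (Ttrans + RTT) / Ttrans
(Ttrans + RTT) / Ttrans = 205 / 5 = 41
W_min = ceil(41) = 41

41


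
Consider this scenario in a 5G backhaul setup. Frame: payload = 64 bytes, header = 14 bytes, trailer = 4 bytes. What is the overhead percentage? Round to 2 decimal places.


Given: payload = 64 B, header = 14 B, trailer = 4 B
Overhead bytes = header + trailer = 14 + 4 = 18
Total frame = payload + overhead = 64 + 18 = 82
Overhead % = 18 / 82 * 100 = 21.9512% -> 21.95% (2 dp)

21.95


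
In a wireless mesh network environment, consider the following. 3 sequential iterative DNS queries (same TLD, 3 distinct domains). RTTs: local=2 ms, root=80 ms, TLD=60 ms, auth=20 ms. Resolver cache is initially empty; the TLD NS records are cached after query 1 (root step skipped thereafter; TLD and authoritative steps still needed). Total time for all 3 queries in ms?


Lookup 1 (cold cache): local + root + TLD + auth = 2 + 80 + 60 + 20 = 162 ms
Lookups 2..3 (TLD NS cached -> skip root; new domain -> still ask TLD and auth): local + TLD + auth = 2 + 60 + 20 = 82 ms each
Remaining 2 lookups: 2 * 82 = 164 ms
Total = 162 + 164 = 326 ms

326


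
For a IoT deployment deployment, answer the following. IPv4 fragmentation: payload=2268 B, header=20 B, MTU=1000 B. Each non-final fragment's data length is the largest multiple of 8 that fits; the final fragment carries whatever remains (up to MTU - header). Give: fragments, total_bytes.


Max data per non-final fragment = floor((MTU - header)/8)*8 = floor((1000 - 20)/8)*8 = floor(980/8)*8 = 976 B
Final fragment needs no 8-byte alignment: it can carry up to MTU - header = 980 B
Non-final fragments needed = ceil((payload - 980) / 976) = ceil(1288/976) = ceil(1.3197) = 2
Number of fragments = 2 + 1 = 3
Fragment sizes (data): 2 * 976 B + 316 B (last, 316 <= 980 OK)
Total bytes sent = payload + n_frags * header = 2268 + 3*20 = 2268 + 60 = 2328 B

3, 2328


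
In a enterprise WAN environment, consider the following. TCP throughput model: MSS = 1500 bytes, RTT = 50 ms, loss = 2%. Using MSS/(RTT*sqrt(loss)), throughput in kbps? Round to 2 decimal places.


Given: MSS = 1500 bytes, RTT = 50 ms, loss = 2%
RTT in seconds = 50 / 1000 = 0.05
Loss rate = 2% = 0.02
sqrt(loss) = sqrt(0.02) = 0.141421356237
Throughput (bytes/s) = 1500 / (0.05 * 0.141421356237) = 212132.0344
Throughput (kbps) = 212132.0344 * 8 / 1000 = 1697.056275 -> 1697.06 kbps (2 dp)

1697.06


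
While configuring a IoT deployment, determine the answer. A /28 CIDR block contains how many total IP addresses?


Given: CIDR prefix /28
Host bits = 32 - 28 = 4
Total addresses = 2^4 = 16

16


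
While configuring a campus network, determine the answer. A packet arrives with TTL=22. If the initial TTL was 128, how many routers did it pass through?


Given: initial TTL = 128, received TTL = 22
Hops = initial TTL - received TTL
Hops = 128 - 22 = 106

106


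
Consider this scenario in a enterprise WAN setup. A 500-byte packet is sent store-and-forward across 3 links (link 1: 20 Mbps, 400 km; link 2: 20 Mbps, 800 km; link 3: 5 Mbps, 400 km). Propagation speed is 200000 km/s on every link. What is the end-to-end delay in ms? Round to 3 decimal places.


Packet = 500 bytes = 4000 bits. Store-and-forward: sum (t_trans + t_prop) per link.
Link 1: t_trans = 4000/(20*10^6) s = 0.2000 ms; t_prop = 400/200000 s = 2.0000 ms; subtotal = 2.2000 ms
Link 2: t_trans = 4000/(20*10^6) s = 0.2000 ms; t_prop = 800/200000 s = 4.0000 ms; subtotal = 4.2000 ms
Link 3: t_trans = 4000/(5*10^6) s = 0.8000 ms; t_prop = 400/200000 s = 2.0000 ms; subtotal = 2.8000 ms
End-to-end = 2.2000 + 4.2000 + 2.8000 = 9.2000 ms -> 9.200 ms (3 dp)

9.200


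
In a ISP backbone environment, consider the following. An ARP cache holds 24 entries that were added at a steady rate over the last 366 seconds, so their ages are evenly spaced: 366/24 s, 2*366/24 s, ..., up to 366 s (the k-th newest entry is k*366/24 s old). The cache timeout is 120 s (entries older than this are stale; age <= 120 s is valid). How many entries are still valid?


Ages are k * 366/24 s for k = 1..24 (spacing = 15.2500 s).
Entry k is valid iff k * 366/24 <= 120 iff k <= 24 * 120 / 366 = 7.8689
n_valid = floor(7.8689) = 7
(n_stale = 24 - 7 = 17)

7


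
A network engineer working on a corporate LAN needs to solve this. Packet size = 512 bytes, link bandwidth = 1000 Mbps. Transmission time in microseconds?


Given: packet = 512 bytes, bandwidth = 1000 Mbps
Packet in bits = 512 * 8 = 4096 bits
Bandwidth = 1000 * 10^6 = 1000000000 bps
Time = 4096 / 1000000000 seconds
Time in us = 4096 * 10^6 / 1000000000 = 4.096

4.096


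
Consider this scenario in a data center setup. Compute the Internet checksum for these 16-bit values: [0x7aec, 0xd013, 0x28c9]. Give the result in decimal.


Given words: [0x7aec, 0xd013, 0x28c9]
Step 1: Sum all words
Raw sum = 31468 + 53267 + 10441 = 95176
Step 2: Fold carry: (29640 + 1) = 29641
One's complement = ~29641 & 0xFFFF = 35894

35894


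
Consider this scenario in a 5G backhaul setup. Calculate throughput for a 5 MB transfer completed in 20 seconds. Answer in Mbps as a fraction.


Given: file = 5 MB, time = 20 s
File in Mb = 5 * 8 = 40 Mb
Throughput = 40 / 20 Mbps
Throughput = 2 Mbps

2


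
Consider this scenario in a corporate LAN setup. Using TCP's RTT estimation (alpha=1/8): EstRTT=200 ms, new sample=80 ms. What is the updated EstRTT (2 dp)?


Given: EstRTT = 200 ms, SampleRTT = 80 ms, alpha = 1/8
New EstRTT = (1 - alpha) * EstRTT + alpha * SampleRTT
(7/8) * 200 = 175
(1/8) * 80 = 10
New EstRTT = 175 + 10 = 185 ms -> 185.00 ms (2 dp)

185.00


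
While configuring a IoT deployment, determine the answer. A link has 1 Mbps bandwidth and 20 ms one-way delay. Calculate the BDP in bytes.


Given: bandwidth = 1 Mbps, delay = 20 ms
BDP in bits = 1 * 10^6 * 20 / 1000
BDP in bits = 20000
BDP in bytes = 20000 / 8 = 2500

2500


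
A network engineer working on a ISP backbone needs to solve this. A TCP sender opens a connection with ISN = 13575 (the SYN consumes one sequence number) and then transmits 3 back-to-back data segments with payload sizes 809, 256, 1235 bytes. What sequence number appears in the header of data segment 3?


The SYN occupies sequence number ISN = 13575, so the first data byte is ISN + 1 = 13576.
SEQ of data segment i = (ISN + 1) + sum of payload sizes of segments 1..i-1.
Segment 1: SEQ = 13576, payload = 809 bytes
Segment 2: SEQ = 14385, payload = 256 bytes
Segment 3: SEQ = 14641, payload = 1235 bytes
SEQ of segment 3 = 13576 + 809 + 256 = 14641

14641


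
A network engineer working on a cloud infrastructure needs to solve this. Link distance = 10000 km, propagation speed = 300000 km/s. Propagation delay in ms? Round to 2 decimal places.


Given: distance = 10000 km, speed = 300000 km/s
Delay = distance / speed = 10000 / 300000 seconds
Delay in ms = 10000 * 1000 / 300000
Delay = 33.3333 ms
Rounded to 2 dp = 33.33 ms

33.33


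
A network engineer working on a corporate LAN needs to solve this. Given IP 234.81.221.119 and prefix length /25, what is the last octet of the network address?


Given: IP = 234.81.221.119, prefix = /25
Subnet mask = 255.255.255.128
Last octet of IP: 119
Last octet of mask: 128
Network last octet = 119 AND 128 = 0

0


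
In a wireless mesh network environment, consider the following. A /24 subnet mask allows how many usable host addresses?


Given: subnet mask /24
Host bits = 32 - 24 = 8
Total addresses = 2^8 = 256
Usable hosts = 256 - 2 (network + broadcast) = 254

254


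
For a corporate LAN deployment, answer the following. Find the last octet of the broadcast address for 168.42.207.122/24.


Given: IP = 168.42.207.122, prefix = /24
Host bits = 32 - 24 = 8
Network last octet = 122 AND mask = 0
Host part size = 2^8 - 1 = 255
Broadcast last octet = 0 OR 255 = 255

255


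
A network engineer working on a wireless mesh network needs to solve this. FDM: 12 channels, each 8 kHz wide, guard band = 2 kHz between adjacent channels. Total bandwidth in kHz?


Given: 12 channels, 8 kHz each, guard = 2 kHz
Channel bandwidth = 12 * 8 = 96 kHz
Guard bands = 11 gaps * 2 kHz = 22 kHz
Total = 96 + 22 = 118 kHz

118


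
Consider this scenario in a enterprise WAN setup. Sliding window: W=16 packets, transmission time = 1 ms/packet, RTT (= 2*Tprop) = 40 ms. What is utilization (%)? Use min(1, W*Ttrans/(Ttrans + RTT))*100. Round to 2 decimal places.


Given: W = 16, Ttrans = 1 ms, RTT = 40 ms (= 2 * Tprop, Tprop = 20 ms)
Cycle time = Ttrans + RTT = 1 + 40 = 41 ms (first packet sent until its ACK returns)
W * Ttrans = 16 * 1 = 16 ms of sending per cycle
W * Ttrans / (Ttrans + RTT) = 16 / 41 = 0.390244
U = min(1, 0.390244) = 0.390244
U% = 39.02%

39.02


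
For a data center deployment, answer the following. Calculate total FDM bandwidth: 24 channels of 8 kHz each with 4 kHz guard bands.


Given: 24 channels, 8 kHz each, guard = 4 kHz
Channel bandwidth = 24 * 8 = 192 kHz
Guard bands = 23 gaps * 4 kHz = 92 kHz
Total = 192 + 92 = 284 kHz

284


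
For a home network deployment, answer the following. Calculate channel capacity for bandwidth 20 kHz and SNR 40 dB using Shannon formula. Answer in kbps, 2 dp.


Given: B = 20 kHz, SNR = 40 dB
SNR linear = 10^(40/10) = 10000
1 + SNR = 10001
log2(10001) = 13.2878566418
C = 20 * 1000 * 13.2878566418 = 265757.1328 bps
C = 265.757133 kbps -> 265.76 kbps (2 dp)

265.76


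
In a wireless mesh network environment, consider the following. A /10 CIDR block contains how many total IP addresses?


Given: CIDR prefix /10
Host bits = 32 - 10 = 22
Total addresses = 2^22 = 4194304

4194304


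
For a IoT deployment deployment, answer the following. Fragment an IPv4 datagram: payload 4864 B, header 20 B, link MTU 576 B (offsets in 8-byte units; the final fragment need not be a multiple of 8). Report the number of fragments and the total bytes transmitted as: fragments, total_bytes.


Max data per non-final fragment = floor((MTU - header)/8)*8 = floor((576 - 20)/8)*8 = floor(556/8)*8 = 552 B
Final fragment needs no 8-byte alignment: it can carry up to MTU - header = 556 B
Non-final fragments needed = ceil((payload - 556) / 552) = ceil(4308/552) = ceil(7.8043) = 8
Number of fragments = 8 + 1 = 9
Fragment sizes (data): 8 * 552 B + 448 B (last, 448 <= 556 OK)
Total bytes sent = payload + n_frags * header = 4864 + 9*20 = 4864 + 180 = 5044 B

9, 5044


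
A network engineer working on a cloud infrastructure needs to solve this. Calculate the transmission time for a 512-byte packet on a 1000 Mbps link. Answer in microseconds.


Given: packet = 512 bytes, bandwidth = 1000 Mbps
Packet in bits = 512 * 8 = 4096 bits
Bandwidth = 1000 * 10^6 = 1000000000 bps
Time = 4096 / 1000000000 seconds
Time in us = 4096 * 10^6 / 1000000000 = 4.096

4.096


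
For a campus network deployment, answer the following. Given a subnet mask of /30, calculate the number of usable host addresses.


Given: subnet mask /30
Host bits = 32 - 30 = 2
Total addresses = 2^2 = 4
Usable hosts = 4 - 2 (network + broadcast) = 2

2


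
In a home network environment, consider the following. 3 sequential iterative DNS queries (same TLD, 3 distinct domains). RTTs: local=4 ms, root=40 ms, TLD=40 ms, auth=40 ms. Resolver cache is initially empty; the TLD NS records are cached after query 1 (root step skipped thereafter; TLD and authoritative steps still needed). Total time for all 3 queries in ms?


Lookup 1 (cold cache): local + root + TLD + auth = 4 + 40 + 40 + 40 = 124 ms
Lookups 2..3 (TLD NS cached -> skip root; new domain -> still ask TLD and auth): local + TLD + auth = 4 + 40 + 40 = 84 ms each
Remaining 2 lookups: 2 * 84 = 168 ms
Total = 124 + 168 = 292 ms

292


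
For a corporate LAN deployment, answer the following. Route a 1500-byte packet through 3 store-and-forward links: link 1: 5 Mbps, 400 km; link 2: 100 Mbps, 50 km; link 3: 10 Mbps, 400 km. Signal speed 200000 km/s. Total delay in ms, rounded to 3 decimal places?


Packet = 1500 bytes = 12000 bits. Store-and-forward: sum (t_trans + t_prop) per link.
Link 1: t_trans = 12000/(5*10^6) s = 2.4000 ms; t_prop = 400/200000 s = 2.0000 ms; subtotal = 4.4000 ms
Link 2: t_trans = 12000/(100*10^6) s = 0.1200 ms; t_prop = 50/200000 s = 0.2500 ms; subtotal = 0.3700 ms
Link 3: t_trans = 12000/(10*10^6) s = 1.2000 ms; t_prop = 400/200000 s = 2.0000 ms; subtotal = 3.2000 ms
End-to-end = 4.4000 + 0.3700 + 3.2000 = 7.9700 ms -> 7.970 ms (3 dp)

7.970


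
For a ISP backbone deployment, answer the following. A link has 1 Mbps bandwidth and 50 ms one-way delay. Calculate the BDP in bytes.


Given: bandwidth = 1 Mbps, delay = 50 ms
BDP in bits = 1 * 10^6 * 50 / 1000
BDP in bits = 50000
BDP in bytes = 50000 / 8 = 6250

6250


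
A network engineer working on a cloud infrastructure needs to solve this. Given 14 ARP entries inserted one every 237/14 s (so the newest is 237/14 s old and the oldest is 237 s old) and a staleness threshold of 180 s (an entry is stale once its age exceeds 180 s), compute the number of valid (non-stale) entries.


Ages are k * 237/14 s for k = 1..14 (spacing = 16.9286 s).
Entry k is valid iff k * 237/14 <= 180 iff k <= 14 * 180 / 237 = 10.6329
n_valid = floor(10.6329) = 10
(n_stale = 14 - 10 = 4)

10


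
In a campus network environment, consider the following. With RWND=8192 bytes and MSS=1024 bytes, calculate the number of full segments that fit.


Given: RWND = 8192 bytes, MSS = 1024 bytes
Full segments = floor(RWND / MSS)
Full segments = floor(8192 / 1024)
Full segments = floor(8.0) = 8

8


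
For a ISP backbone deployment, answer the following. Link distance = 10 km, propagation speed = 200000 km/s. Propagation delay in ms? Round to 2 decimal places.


Given: distance = 10 km, speed = 200000 km/s
Delay = distance / speed = 10 / 200000 seconds
Delay in ms = 10 * 1000 / 200000
Delay = 0.0500 ms
Rounded to 2 dp = 0.05 ms

0.05


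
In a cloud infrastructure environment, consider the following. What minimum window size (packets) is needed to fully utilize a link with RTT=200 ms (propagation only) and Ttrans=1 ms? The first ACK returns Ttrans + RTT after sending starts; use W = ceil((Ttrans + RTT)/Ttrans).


Given: Ttrans = 1 ms, RTT = 200 ms (= 2 * Tprop, Tprop = 100 ms)
Time until first ACK returns = Ttrans + RTT = 1 + 200 = 201 ms
Need W * Ttrans >= Ttrans + RTT  ->  W >= (Ttrans + RTT) / Ttrans
(Ttrans + RTT) / Ttrans = 201 / 1 = 201
W_min = ceil(201) = 201

201


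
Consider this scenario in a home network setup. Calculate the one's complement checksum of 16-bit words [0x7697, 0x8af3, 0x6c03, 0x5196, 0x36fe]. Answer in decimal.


Given words: [0x7697, 0x8af3, 0x6c03, 0x5196, 0x36fe]
Step 1: Sum all words
Raw sum = 30359 + 35571 + 27651 + 20886 + 14078 = 128545
Step 2: Fold carry: (63009 + 1) = 63010
One's complement = ~63010 & 0xFFFF = 2525

2525
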